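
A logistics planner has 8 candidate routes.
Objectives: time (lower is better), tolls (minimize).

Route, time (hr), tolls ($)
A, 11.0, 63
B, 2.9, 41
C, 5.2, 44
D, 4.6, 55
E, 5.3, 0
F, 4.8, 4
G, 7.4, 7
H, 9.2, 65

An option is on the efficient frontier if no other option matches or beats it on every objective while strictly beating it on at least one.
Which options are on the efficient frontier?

A: dominated by B (time 2.9≤11.0, tolls 41≤63).
B: not dominated (best time).
C: dominated by B (time 2.9≤5.2, tolls 41≤44).
D: dominated by B (time 2.9≤4.6, tolls 41≤55).
E: not dominated (best tolls).
F: not dominated.
G: dominated by E (time 5.3≤7.4, tolls 0≤7).
H: dominated by B (time 2.9≤9.2, tolls 41≤65).

B, E, F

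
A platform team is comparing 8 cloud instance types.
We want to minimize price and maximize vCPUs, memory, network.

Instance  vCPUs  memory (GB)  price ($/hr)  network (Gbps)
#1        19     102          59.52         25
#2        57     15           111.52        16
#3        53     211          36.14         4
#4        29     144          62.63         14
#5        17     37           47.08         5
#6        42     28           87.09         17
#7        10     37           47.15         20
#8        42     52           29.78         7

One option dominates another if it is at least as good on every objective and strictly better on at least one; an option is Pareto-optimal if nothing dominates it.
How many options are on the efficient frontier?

7

#1: not dominated (best network).
#2: not dominated (best vCPUs).
#3: not dominated (best memory).
#4: not dominated.
#5: dominated by #8 (vCPUs 42≥17, memory 52≥37, price 29.78≤47.08, network 7≥5).
#6: not dominated.
#7: not dominated.
#8: not dominated (best price).
Pareto-optimal: #1, #2, #3, #4, #6, #7, #8 → 7.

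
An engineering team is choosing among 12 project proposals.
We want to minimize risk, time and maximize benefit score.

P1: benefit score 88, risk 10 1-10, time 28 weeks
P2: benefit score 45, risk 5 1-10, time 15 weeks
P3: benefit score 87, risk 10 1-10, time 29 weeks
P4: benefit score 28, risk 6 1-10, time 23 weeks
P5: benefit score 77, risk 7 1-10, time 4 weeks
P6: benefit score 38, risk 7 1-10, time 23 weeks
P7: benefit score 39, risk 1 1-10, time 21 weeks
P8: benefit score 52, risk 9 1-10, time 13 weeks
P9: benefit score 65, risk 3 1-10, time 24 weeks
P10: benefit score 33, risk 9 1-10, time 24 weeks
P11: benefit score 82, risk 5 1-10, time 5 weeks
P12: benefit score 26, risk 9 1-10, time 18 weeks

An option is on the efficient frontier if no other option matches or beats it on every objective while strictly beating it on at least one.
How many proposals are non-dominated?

5

P1: not dominated (best benefit score).
P2: dominated by P11 (benefit score 82≥45, risk 5≤5, time 5≤15).
P3: dominated by P1 (benefit score 88≥87, risk 10≤10, time 28≤29).
P4: dominated by P2 (benefit score 45≥28, risk 5≤6, time 15≤23).
P5: not dominated (best time).
P6: dominated by P2 (benefit score 45≥38, risk 5≤7, time 15≤23).
P7: not dominated (best risk).
P8: dominated by P5 (benefit score 77≥52, risk 7≤9, time 4≤13).
P9: not dominated.
P10: dominated by P2 (benefit score 45≥33, risk 5≤9, time 15≤24).
P11: not dominated.
P12: dominated by P2 (benefit score 45≥26, risk 5≤9, time 15≤18).
Pareto-optimal: P1, P5, P7, P9, P11 → 5.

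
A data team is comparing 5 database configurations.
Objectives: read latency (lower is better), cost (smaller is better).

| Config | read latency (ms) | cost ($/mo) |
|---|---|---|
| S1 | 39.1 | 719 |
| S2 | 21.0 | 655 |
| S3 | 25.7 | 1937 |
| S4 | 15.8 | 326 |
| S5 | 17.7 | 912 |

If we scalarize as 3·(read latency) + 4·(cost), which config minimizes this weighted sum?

S1: 3·39.1 + 4·719 = 2993.3
S2: 3·21.0 + 4·655 = 2683.0
S3: 3·25.7 + 4·1937 = 7825.1
S4: 3·15.8 + 4·326 = 1351.4
S5: 3·17.7 + 4·912 = 3701.1
Lowest: S4 at 1351.4.

S4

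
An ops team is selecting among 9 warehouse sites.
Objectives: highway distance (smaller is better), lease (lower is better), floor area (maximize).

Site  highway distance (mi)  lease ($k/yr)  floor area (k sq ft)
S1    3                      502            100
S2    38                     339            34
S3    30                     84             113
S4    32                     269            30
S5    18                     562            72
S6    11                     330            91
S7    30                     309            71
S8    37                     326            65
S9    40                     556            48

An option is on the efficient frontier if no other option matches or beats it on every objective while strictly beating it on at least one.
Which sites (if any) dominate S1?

S2: worse on highway distance (38 vs 3).
S3: worse on highway distance (30 vs 3).
S4: worse on highway distance (32 vs 3).
S5: worse on highway distance (18 vs 3).
S6: worse on highway distance (11 vs 3).
S7: worse on highway distance (30 vs 3).
S8: worse on highway distance (37 vs 3).
S9: worse on highway distance (40 vs 3).
No option dominates S1.

none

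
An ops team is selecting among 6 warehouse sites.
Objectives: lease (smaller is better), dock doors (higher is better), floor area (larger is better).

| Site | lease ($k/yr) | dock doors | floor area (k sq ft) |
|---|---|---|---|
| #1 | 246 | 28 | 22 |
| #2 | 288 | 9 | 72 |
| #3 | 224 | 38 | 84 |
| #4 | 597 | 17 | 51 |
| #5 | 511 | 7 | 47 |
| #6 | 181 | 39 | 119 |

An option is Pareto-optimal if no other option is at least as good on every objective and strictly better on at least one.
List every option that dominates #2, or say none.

#3, #6

#3: lease 224≤288, dock doors 38≥9, floor area 84≥72 — dominates #2.
#6: lease 181≤288, dock doors 39≥9, floor area 119≥72 — dominates #2.
Others (#1, #4, #5) are each worse than #2 on at least one objective.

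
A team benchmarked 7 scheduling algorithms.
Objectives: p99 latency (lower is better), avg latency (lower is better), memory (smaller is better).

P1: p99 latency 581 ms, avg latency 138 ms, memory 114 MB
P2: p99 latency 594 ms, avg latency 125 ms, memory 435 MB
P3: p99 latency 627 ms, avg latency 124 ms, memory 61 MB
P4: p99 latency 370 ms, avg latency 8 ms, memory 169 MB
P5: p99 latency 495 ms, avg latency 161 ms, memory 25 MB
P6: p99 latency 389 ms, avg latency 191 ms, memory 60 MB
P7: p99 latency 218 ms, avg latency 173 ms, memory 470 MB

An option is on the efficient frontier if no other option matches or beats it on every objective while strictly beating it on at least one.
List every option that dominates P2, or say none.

P4

P4: p99 latency 370≤594, avg latency 8≤125, memory 169≤435 — dominates P2.
Others (P1, P3, P5, P6, P7) are each worse than P2 on at least one objective.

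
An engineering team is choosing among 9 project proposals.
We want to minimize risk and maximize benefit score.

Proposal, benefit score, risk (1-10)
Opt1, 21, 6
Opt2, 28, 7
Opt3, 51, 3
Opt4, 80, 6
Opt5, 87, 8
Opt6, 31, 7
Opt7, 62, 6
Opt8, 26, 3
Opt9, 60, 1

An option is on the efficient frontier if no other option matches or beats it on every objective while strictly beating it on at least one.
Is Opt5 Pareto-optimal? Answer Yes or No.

Yes

Opt1: worse on benefit score (21 vs 87).
Opt2: worse on benefit score (28 vs 87).
Opt3: worse on benefit score (51 vs 87).
Opt4: worse on benefit score (80 vs 87).
Opt6: worse on benefit score (31 vs 87).
Opt7: worse on benefit score (62 vs 87).
Opt8: worse on benefit score (26 vs 87).
Opt9: worse on benefit score (60 vs 87).
No option is at least as good as Opt5 on every objective and strictly better on one.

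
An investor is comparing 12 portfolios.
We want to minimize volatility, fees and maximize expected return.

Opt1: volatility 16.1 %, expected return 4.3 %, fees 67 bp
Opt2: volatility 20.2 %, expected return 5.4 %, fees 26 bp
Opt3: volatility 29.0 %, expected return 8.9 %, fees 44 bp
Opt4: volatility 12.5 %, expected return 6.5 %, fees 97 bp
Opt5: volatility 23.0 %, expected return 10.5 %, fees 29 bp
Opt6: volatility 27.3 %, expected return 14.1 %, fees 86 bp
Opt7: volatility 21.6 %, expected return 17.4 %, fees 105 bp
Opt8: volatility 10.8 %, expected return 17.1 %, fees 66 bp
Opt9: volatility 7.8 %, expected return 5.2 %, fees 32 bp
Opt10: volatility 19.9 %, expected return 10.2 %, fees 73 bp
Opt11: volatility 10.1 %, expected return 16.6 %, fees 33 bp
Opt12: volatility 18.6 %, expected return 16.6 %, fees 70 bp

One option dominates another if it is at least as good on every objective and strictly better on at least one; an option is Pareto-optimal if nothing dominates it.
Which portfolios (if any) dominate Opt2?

Opt1: worse on expected return (4.3 vs 5.4).
Opt3: worse on volatility (29.0 vs 20.2).
Opt4: worse on fees (97 vs 26).
Opt5: worse on volatility (23.0 vs 20.2).
Opt6: worse on volatility (27.3 vs 20.2).
Opt7: worse on volatility (21.6 vs 20.2).
Opt8: worse on fees (66 vs 26).
Opt9: worse on expected return (5.2 vs 5.4).
Opt10: worse on fees (73 vs 26).
Opt11: worse on fees (33 vs 26).
Opt12: worse on fees (70 vs 26).
No option dominates Opt2.

none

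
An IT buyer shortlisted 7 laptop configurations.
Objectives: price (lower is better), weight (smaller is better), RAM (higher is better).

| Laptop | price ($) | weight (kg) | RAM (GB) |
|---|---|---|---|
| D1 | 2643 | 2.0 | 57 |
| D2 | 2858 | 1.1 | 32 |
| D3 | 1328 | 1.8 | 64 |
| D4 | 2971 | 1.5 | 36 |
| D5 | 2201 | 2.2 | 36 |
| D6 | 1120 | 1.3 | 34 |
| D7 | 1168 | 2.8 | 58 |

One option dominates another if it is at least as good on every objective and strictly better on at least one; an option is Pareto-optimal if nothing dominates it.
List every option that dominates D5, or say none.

D3: price 1328≤2201, weight 1.8≤2.2, RAM 64≥36 — dominates D5.
Others (D1, D2, D4, D6, D7) are each worse than D5 on at least one objective.

D3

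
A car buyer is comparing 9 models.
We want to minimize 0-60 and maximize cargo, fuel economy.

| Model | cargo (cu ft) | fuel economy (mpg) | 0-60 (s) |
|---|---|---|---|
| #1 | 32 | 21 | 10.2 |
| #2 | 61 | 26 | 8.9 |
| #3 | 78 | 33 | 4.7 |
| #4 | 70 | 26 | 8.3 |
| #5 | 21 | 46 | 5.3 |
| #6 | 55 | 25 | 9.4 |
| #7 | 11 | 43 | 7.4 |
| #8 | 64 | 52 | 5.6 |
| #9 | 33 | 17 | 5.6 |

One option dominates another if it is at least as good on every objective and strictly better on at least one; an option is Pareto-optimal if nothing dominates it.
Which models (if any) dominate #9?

#3: cargo 78≥33, fuel economy 33≥17, 0-60 4.7≤5.6 — dominates #9.
#8: cargo 64≥33, fuel economy 52≥17, 0-60 5.6≤5.6 — dominates #9.
Others (#1, #2, #4, #5, #6, #7) are each worse than #9 on at least one objective.

#3, #8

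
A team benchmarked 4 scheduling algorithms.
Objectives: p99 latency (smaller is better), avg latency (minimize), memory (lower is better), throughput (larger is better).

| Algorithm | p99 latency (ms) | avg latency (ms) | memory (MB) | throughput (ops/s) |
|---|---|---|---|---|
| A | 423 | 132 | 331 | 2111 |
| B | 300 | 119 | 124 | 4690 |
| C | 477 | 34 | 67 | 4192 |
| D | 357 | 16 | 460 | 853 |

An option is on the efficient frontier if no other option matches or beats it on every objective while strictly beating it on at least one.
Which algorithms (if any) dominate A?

B: p99 latency 300≤423, avg latency 119≤132, memory 124≤331, throughput 4690≥2111 — dominates A.
Others (C, D) are each worse than A on at least one objective.

B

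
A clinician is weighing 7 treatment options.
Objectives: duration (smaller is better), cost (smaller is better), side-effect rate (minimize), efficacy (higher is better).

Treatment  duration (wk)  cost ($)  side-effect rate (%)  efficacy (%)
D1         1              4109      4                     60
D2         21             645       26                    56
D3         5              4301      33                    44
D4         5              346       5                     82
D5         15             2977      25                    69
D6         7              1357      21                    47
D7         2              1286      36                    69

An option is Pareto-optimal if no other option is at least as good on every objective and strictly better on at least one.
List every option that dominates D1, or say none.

D2: worse on duration (21 vs 1).
D3: worse on duration (5 vs 1).
D4: worse on duration (5 vs 1).
D5: worse on duration (15 vs 1).
D6: worse on duration (7 vs 1).
D7: worse on duration (2 vs 1).
No option dominates D1.

none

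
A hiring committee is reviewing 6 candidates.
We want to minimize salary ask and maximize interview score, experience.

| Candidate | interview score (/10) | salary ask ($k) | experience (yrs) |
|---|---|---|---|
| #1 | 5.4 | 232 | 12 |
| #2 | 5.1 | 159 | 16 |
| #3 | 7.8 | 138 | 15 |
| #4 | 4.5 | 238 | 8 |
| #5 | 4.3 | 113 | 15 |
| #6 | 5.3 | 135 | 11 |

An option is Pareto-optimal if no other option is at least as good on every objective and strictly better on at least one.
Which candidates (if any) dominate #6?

#1: worse on salary ask (232 vs 135).
#2: worse on interview score (5.1 vs 5.3).
#3: worse on salary ask (138 vs 135).
#4: worse on interview score (4.5 vs 5.3).
#5: worse on interview score (4.3 vs 5.3).
No option dominates #6.

none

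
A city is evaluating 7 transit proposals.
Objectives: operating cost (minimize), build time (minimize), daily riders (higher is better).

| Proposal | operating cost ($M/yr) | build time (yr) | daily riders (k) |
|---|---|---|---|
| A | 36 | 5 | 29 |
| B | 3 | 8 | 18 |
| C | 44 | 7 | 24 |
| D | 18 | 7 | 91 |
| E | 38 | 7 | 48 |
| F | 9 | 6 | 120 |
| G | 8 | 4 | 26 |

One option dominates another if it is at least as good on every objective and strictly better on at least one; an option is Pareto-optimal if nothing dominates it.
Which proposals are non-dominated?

A: not dominated.
B: not dominated (best operating cost).
C: dominated by A (operating cost 36≤44, build time 5≤7, daily riders 29≥24).
D: dominated by F (operating cost 9≤18, build time 6≤7, daily riders 120≥91).
E: dominated by D (operating cost 18≤38, build time 7≤7, daily riders 91≥48).
F: not dominated (best daily riders).
G: not dominated (best build time).

A, B, F, G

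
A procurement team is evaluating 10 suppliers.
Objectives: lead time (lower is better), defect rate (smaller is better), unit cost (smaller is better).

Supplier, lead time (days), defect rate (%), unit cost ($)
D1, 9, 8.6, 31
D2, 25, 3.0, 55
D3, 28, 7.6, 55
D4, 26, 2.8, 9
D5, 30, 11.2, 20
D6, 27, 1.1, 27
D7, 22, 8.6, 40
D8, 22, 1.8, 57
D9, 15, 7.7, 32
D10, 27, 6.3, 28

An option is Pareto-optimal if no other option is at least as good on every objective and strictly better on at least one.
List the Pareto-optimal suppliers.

D1, D2, D4, D6, D8, D9

D1: not dominated (best lead time).
D2: not dominated.
D3: dominated by D2 (lead time 25≤28, defect rate 3.0≤7.6, unit cost 55≤55).
D4: not dominated (best unit cost).
D5: dominated by D4 (lead time 26≤30, defect rate 2.8≤11.2, unit cost 9≤20).
D6: not dominated (best defect rate).
D7: dominated by D1 (lead time 9≤22, defect rate 8.6≤8.6, unit cost 31≤40).
D8: not dominated.
D9: not dominated.
D10: dominated by D4 (lead time 26≤27, defect rate 2.8≤6.3, unit cost 9≤28).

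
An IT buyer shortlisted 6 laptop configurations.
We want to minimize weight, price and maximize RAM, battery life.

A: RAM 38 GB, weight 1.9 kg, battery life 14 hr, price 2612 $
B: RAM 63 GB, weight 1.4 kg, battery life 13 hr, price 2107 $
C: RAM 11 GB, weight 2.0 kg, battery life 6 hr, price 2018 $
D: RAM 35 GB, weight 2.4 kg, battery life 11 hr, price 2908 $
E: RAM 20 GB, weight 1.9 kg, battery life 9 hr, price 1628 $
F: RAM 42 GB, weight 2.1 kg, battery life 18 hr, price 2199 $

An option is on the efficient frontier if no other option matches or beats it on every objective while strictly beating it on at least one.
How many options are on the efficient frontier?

A: not dominated.
B: not dominated (best RAM).
C: dominated by E (RAM 20≥11, weight 1.9≤2.0, battery life 9≥6, price 1628≤2018).
D: dominated by A (RAM 38≥35, weight 1.9≤2.4, battery life 14≥11, price 2612≤2908).
E: not dominated (best price).
F: not dominated (best battery life).
Pareto-optimal: A, B, E, F → 4.

4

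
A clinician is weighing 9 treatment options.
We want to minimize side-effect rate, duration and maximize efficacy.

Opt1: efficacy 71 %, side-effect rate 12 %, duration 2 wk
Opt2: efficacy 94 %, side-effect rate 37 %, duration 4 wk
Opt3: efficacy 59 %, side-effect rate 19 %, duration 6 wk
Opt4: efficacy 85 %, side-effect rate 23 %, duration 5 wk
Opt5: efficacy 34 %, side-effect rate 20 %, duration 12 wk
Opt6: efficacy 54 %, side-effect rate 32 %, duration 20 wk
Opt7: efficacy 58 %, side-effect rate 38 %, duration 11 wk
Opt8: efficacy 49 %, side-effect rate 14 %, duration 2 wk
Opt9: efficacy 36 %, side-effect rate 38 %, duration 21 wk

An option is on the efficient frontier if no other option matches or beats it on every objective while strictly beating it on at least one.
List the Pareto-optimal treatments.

Opt1, Opt2, Opt4

Opt1: not dominated (best side-effect rate).
Opt2: not dominated (best efficacy).
Opt3: dominated by Opt1 (efficacy 71≥59, side-effect rate 12≤19, duration 2≤6).
Opt4: not dominated.
Opt5: dominated by Opt1 (efficacy 71≥34, side-effect rate 12≤20, duration 2≤12).
Opt6: dominated by Opt1 (efficacy 71≥54, side-effect rate 12≤32, duration 2≤20).
Opt7: dominated by Opt1 (efficacy 71≥58, side-effect rate 12≤38, duration 2≤11).
Opt8: dominated by Opt1 (efficacy 71≥49, side-effect rate 12≤14, duration 2≤2).
Opt9: dominated by Opt1 (efficacy 71≥36, side-effect rate 12≤38, duration 2≤21).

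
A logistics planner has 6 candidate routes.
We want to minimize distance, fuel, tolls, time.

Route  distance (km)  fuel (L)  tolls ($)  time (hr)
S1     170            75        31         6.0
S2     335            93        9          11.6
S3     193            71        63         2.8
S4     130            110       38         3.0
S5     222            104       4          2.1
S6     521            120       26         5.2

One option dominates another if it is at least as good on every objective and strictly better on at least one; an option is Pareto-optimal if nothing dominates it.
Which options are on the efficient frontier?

S1, S2, S3, S4, S5

S1: not dominated.
S2: not dominated.
S3: not dominated (best fuel).
S4: not dominated (best distance).
S5: not dominated (best tolls).
S6: dominated by S5 (distance 222≤521, fuel 104≤120, tolls 4≤26, time 2.1≤5.2).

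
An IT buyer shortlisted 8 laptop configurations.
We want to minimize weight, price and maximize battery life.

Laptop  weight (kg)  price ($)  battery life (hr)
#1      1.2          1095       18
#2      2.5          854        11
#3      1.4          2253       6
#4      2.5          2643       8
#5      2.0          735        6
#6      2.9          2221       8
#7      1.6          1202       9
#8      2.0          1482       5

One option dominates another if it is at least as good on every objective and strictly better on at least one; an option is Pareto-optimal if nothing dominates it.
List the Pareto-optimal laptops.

#1: not dominated (best weight).
#2: not dominated.
#3: dominated by #1 (weight 1.2≤1.4, price 1095≤2253, battery life 18≥6).
#4: dominated by #1 (weight 1.2≤2.5, price 1095≤2643, battery life 18≥8).
#5: not dominated (best price).
#6: dominated by #1 (weight 1.2≤2.9, price 1095≤2221, battery life 18≥8).
#7: dominated by #1 (weight 1.2≤1.6, price 1095≤1202, battery life 18≥9).
#8: dominated by #1 (weight 1.2≤2.0, price 1095≤1482, battery life 18≥5).

#1, #2, #5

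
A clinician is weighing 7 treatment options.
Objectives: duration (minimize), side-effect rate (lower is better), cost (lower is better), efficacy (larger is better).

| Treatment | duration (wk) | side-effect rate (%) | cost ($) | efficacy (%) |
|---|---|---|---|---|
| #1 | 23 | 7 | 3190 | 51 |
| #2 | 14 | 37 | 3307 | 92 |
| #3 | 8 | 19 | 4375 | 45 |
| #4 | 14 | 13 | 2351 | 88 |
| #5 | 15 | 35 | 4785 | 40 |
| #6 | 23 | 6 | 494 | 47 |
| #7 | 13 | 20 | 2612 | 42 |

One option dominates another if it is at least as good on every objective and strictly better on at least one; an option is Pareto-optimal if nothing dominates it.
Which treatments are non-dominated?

#1: not dominated.
#2: not dominated (best efficacy).
#3: not dominated (best duration).
#4: not dominated.
#5: dominated by #3 (duration 8≤15, side-effect rate 19≤35, cost 4375≤4785, efficacy 45≥40).
#6: not dominated (best side-effect rate).
#7: not dominated.

#1, #2, #3, #4, #6, #7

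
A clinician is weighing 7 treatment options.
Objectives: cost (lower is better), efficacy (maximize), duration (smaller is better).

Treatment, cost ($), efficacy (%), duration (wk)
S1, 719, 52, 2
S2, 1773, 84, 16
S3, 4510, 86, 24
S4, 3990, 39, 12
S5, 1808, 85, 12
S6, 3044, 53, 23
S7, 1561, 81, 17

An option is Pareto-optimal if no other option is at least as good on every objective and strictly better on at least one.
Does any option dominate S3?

S1: worse on efficacy (52 vs 86).
S2: worse on efficacy (84 vs 86).
S4: worse on efficacy (39 vs 86).
S5: worse on efficacy (85 vs 86).
S6: worse on efficacy (53 vs 86).
S7: worse on efficacy (81 vs 86).
No option is at least as good as S3 on every objective and strictly better on one.

No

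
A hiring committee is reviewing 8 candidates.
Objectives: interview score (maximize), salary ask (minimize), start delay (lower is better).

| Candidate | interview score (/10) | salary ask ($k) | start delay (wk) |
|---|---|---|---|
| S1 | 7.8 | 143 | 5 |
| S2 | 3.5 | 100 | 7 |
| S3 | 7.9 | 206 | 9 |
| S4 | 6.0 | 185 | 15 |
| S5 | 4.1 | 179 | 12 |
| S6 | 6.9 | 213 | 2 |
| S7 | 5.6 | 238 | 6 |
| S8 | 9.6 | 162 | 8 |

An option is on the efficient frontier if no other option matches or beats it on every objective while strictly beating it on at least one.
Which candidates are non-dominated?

S1, S2, S6, S8

S1: not dominated.
S2: not dominated (best salary ask).
S3: dominated by S8 (interview score 9.6≥7.9, salary ask 162≤206, start delay 8≤9).
S4: dominated by S1 (interview score 7.8≥6.0, salary ask 143≤185, start delay 5≤15).
S5: dominated by S1 (interview score 7.8≥4.1, salary ask 143≤179, start delay 5≤12).
S6: not dominated (best start delay).
S7: dominated by S1 (interview score 7.8≥5.6, salary ask 143≤238, start delay 5≤6).
S8: not dominated (best interview score).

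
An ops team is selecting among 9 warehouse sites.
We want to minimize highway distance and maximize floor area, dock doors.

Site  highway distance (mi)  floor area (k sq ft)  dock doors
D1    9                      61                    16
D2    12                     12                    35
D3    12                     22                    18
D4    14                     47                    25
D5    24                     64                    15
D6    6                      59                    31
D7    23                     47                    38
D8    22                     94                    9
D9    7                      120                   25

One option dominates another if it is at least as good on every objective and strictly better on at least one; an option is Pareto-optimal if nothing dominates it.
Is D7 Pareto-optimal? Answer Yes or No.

D1: worse on dock doors (16 vs 38).
D2: worse on floor area (12 vs 47).
D3: worse on floor area (22 vs 47).
D4: worse on dock doors (25 vs 38).
D5: worse on highway distance (24 vs 23).
D6: worse on dock doors (31 vs 38).
D8: worse on dock doors (9 vs 38).
D9: worse on dock doors (25 vs 38).
No option is at least as good as D7 on every objective and strictly better on one.

Yes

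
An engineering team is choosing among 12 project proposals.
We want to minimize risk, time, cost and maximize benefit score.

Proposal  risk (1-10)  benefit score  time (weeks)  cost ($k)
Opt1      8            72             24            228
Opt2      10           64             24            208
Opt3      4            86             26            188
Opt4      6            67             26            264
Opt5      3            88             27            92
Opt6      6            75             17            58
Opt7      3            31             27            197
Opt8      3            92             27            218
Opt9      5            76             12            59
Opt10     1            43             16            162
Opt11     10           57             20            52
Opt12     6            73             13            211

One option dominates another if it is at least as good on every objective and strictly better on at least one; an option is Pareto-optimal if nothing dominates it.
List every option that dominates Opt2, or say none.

Opt6: risk 6≤10, benefit score 75≥64, time 17≤24, cost 58≤208 — dominates Opt2.
Opt9: risk 5≤10, benefit score 76≥64, time 12≤24, cost 59≤208 — dominates Opt2.
Others (Opt1, Opt3, Opt4, Opt5, Opt7, Opt8, Opt10, Opt11, Opt12) are each worse than Opt2 on at least one objective.

Opt6, Opt9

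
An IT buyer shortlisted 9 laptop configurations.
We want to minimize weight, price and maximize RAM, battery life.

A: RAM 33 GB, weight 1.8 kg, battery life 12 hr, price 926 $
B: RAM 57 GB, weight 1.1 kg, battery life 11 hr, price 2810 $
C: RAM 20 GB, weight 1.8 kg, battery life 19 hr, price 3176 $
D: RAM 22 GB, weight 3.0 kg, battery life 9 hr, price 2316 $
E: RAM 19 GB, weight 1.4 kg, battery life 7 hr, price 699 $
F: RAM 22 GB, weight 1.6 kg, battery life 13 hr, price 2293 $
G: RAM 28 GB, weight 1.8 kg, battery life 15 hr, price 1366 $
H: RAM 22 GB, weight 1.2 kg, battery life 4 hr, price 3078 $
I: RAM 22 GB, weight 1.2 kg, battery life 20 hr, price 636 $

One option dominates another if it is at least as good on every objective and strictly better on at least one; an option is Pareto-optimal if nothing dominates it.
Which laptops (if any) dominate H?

B: RAM 57≥22, weight 1.1≤1.2, battery life 11≥4, price 2810≤3078 — dominates H.
I: RAM 22≥22, weight 1.2≤1.2, battery life 20≥4, price 636≤3078 — dominates H.
Others (A, C, D, E, F, G) are each worse than H on at least one objective.

B, I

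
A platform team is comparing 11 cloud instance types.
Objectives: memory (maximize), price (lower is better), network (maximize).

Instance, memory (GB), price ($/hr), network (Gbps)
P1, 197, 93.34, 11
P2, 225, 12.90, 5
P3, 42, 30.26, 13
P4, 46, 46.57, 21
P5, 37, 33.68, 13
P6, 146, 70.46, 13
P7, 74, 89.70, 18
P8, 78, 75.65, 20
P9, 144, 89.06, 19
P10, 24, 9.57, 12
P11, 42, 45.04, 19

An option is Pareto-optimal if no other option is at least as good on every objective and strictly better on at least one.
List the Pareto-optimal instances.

P1, P2, P3, P4, P6, P8, P9, P10, P11

P1: not dominated.
P2: not dominated (best memory).
P3: not dominated.
P4: not dominated (best network).
P5: dominated by P3 (memory 42≥37, price 30.26≤33.68, network 13≥13).
P6: not dominated.
P7: dominated by P8 (memory 78≥74, price 75.65≤89.70, network 20≥18).
P8: not dominated.
P9: not dominated.
P10: not dominated (best price).
P11: not dominated.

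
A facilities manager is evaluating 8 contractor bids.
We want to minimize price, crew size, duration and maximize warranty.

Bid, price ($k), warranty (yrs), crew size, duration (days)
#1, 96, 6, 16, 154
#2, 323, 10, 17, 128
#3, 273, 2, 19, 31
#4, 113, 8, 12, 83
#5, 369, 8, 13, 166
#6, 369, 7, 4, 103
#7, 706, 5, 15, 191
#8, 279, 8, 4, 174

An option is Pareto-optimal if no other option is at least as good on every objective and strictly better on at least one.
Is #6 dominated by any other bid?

#1: worse on warranty (6 vs 7).
#2: worse on crew size (17 vs 4).
#3: worse on warranty (2 vs 7).
#4: worse on crew size (12 vs 4).
#5: worse on crew size (13 vs 4).
#7: worse on price (706 vs 369).
#8: worse on duration (174 vs 103).
No option is at least as good as #6 on every objective and strictly better on one.

No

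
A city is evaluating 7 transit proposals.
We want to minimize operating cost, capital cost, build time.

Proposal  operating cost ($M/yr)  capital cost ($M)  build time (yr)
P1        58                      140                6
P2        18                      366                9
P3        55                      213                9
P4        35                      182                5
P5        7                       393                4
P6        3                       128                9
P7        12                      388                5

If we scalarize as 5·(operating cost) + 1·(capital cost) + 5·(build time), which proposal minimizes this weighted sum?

P1: 5·58 + 1·140 + 5·6 = 460
P2: 5·18 + 1·366 + 5·9 = 501
P3: 5·55 + 1·213 + 5·9 = 533
P4: 5·35 + 1·182 + 5·5 = 382
P5: 5·7 + 1·393 + 5·4 = 448
P6: 5·3 + 1·128 + 5·9 = 188
P7: 5·12 + 1·388 + 5·5 = 473
Lowest: P6 at 188.

P6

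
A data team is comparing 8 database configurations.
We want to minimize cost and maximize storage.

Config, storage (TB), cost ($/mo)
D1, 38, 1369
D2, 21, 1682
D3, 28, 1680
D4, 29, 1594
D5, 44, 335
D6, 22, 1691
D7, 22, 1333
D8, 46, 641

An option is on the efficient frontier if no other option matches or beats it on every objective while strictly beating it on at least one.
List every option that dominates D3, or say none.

D1: storage 38≥28, cost 1369≤1680 — dominates D3.
D4: storage 29≥28, cost 1594≤1680 — dominates D3.
D5: storage 44≥28, cost 335≤1680 — dominates D3.
D8: storage 46≥28, cost 641≤1680 — dominates D3.
Others (D2, D6, D7) are each worse than D3 on at least one objective.

D1, D4, D5, D8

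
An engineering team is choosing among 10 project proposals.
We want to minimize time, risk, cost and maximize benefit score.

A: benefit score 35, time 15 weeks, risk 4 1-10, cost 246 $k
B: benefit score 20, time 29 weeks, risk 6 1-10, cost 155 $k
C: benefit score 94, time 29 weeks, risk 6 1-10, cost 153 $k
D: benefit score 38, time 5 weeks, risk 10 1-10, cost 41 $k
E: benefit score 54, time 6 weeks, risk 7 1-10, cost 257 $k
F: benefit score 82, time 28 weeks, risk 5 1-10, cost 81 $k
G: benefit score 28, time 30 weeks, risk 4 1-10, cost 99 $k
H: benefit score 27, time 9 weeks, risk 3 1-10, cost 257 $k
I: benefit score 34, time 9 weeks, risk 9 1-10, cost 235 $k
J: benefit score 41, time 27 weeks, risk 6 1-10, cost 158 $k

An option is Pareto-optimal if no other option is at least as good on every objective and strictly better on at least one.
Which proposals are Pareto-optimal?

A: not dominated.
B: dominated by C (benefit score 94≥20, time 29≤29, risk 6≤6, cost 153≤155).
C: not dominated (best benefit score).
D: not dominated (best time).
E: not dominated.
F: not dominated.
G: not dominated.
H: not dominated (best risk).
I: not dominated.
J: not dominated.

A, C, D, E, F, G, H, I, J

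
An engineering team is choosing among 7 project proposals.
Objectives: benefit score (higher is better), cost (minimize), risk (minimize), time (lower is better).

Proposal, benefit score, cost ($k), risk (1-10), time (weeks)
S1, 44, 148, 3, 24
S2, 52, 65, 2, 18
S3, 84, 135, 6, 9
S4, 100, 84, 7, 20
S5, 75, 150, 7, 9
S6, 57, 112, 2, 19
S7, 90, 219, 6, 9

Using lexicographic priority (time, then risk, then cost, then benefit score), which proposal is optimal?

S3

First minimize time: best is 9, kept {S3, S5, S7}.
Then minimize risk: best is 6, kept {S3, S7}.
Then minimize cost: best is 135, kept {S3}.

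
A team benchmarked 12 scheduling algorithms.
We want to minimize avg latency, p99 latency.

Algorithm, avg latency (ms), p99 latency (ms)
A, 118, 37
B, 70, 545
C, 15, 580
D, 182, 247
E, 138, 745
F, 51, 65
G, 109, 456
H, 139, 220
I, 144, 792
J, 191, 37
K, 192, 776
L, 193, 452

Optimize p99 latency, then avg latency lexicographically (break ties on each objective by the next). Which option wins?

A

First minimize p99 latency: best is 37, kept {A, J}.
Then minimize avg latency: best is 118, kept {A}.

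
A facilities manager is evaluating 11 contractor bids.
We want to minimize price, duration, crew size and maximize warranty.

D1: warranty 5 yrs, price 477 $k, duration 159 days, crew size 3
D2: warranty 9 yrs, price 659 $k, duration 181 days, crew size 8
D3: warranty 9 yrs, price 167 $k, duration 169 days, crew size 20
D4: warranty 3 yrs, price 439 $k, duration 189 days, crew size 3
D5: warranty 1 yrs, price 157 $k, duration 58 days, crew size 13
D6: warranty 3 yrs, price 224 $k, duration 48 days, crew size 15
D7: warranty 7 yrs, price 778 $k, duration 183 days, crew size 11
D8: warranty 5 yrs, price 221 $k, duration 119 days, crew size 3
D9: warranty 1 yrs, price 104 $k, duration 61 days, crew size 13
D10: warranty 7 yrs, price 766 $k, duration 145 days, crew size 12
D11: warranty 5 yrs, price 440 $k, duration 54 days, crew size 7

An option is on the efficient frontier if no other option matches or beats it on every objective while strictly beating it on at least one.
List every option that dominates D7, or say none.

D2: warranty 9≥7, price 659≤778, duration 181≤183, crew size 8≤11 — dominates D7.
Others (D1, D3, D4, D5, D6, D8, D9, D10, D11) are each worse than D7 on at least one objective.

D2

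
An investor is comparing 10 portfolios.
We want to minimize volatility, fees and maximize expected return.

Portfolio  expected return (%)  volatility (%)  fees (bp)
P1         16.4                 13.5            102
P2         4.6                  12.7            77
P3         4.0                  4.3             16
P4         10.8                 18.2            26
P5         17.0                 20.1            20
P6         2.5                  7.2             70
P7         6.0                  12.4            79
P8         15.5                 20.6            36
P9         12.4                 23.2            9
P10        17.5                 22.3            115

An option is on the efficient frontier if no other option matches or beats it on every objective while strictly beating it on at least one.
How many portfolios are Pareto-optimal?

8

P1: not dominated.
P2: not dominated.
P3: not dominated (best volatility).
P4: not dominated.
P5: not dominated.
P6: dominated by P3 (expected return 4.0≥2.5, volatility 4.3≤7.2, fees 16≤70).
P7: not dominated.
P8: dominated by P5 (expected return 17.0≥15.5, volatility 20.1≤20.6, fees 20≤36).
P9: not dominated (best fees).
P10: not dominated (best expected return).
Pareto-optimal: P1, P2, P3, P4, P5, P7, P9, P10 → 8.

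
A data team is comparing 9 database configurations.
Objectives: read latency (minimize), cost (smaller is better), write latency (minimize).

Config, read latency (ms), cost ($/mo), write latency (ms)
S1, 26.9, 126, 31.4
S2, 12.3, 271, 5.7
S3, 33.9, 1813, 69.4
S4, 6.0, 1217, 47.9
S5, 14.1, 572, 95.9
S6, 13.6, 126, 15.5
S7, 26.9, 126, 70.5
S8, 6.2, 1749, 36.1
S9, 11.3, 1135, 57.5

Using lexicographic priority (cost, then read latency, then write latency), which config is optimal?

First minimize cost: best is 126, kept {S1, S6, S7}.
Then minimize read latency: best is 13.6, kept {S6}.

S6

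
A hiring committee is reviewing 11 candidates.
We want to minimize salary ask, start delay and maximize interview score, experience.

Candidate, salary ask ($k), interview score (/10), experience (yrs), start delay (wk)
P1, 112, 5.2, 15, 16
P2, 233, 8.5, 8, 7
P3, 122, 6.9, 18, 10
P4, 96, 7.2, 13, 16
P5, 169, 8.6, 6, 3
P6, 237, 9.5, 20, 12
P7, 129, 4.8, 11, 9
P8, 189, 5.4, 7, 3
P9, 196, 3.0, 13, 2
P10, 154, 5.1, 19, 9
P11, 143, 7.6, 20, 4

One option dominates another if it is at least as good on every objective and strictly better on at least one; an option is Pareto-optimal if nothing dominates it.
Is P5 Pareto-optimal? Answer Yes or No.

P1: worse on interview score (5.2 vs 8.6).
P2: worse on salary ask (233 vs 169).
P3: worse on interview score (6.9 vs 8.6).
P4: worse on interview score (7.2 vs 8.6).
P6: worse on salary ask (237 vs 169).
P7: worse on interview score (4.8 vs 8.6).
P8: worse on salary ask (189 vs 169).
P9: worse on salary ask (196 vs 169).
P10: worse on interview score (5.1 vs 8.6).
P11: worse on interview score (7.6 vs 8.6).
No option is at least as good as P5 on every objective and strictly better on one.

Yes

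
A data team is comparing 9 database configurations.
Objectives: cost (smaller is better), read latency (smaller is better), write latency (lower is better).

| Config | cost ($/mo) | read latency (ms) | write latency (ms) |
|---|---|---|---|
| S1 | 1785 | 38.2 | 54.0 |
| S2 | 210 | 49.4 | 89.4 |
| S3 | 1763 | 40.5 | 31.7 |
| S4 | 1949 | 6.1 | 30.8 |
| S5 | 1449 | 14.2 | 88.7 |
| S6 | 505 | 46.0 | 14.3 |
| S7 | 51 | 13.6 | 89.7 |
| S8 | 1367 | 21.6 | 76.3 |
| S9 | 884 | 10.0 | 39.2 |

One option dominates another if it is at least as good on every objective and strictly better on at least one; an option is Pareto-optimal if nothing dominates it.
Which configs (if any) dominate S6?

S1: worse on cost (1785 vs 505).
S2: worse on read latency (49.4 vs 46.0).
S3: worse on cost (1763 vs 505).
S4: worse on cost (1949 vs 505).
S5: worse on cost (1449 vs 505).
S7: worse on write latency (89.7 vs 14.3).
S8: worse on cost (1367 vs 505).
S9: worse on cost (884 vs 505).
No option dominates S6.

none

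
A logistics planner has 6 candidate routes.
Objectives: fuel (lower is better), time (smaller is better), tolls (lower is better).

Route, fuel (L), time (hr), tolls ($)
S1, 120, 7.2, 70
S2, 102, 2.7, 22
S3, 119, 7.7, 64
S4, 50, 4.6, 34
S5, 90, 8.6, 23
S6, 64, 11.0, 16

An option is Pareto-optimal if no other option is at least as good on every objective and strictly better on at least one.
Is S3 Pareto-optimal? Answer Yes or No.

No

S2 vs S3: fuel 102≤119, time 2.7≤7.7, tolls 22≤64 — S2 is at least as good on every objective and strictly better on at least one, so S2 dominates S3.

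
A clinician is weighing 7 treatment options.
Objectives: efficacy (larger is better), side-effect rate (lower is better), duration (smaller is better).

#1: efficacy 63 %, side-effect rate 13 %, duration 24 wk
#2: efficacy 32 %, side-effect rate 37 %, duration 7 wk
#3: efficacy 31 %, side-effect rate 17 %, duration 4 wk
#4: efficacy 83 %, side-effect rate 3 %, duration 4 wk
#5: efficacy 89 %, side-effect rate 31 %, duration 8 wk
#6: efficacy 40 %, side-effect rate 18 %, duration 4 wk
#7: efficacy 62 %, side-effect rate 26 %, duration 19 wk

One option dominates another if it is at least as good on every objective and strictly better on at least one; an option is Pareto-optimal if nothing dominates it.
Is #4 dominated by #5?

#5 vs #4: #5 is worse on side-effect rate (31 vs 3), so it does not dominate #4.

No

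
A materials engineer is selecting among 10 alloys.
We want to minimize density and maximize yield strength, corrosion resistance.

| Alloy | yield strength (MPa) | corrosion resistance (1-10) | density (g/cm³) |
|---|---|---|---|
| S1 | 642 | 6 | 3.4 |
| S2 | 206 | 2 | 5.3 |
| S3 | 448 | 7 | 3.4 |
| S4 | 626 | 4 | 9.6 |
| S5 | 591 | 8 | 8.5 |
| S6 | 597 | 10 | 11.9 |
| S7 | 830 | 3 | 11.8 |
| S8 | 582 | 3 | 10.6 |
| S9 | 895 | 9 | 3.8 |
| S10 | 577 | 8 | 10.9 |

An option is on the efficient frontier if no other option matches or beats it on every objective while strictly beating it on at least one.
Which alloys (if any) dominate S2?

S1: yield strength 642≥206, corrosion resistance 6≥2, density 3.4≤5.3 — dominates S2.
S3: yield strength 448≥206, corrosion resistance 7≥2, density 3.4≤5.3 — dominates S2.
S9: yield strength 895≥206, corrosion resistance 9≥2, density 3.8≤5.3 — dominates S2.
Others (S4, S5, S6, S7, S8, S10) are each worse than S2 on at least one objective.

S1, S3, S9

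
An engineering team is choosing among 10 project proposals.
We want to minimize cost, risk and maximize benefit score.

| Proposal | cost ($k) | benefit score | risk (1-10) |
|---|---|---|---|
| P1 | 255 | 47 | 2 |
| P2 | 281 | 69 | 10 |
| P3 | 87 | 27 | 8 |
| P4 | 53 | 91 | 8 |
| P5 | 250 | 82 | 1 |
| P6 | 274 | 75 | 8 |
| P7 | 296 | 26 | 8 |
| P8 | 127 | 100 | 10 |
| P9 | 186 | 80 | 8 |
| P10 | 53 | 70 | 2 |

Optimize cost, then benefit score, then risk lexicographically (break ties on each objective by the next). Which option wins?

First minimize cost: best is 53, kept {P4, P10}.
Then maximize benefit score: best is 91, kept {P4}.

P4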